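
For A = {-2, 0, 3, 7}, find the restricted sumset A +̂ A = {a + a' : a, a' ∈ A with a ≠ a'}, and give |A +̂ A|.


Restricted sumset: A +̂ A = {a + a' : a ∈ A, a' ∈ A, a ≠ a'}.
Equivalently, take A + A and drop any sum 2a that is achievable ONLY as a + a for a ∈ A (i.e. sums representable only with equal summands).
Enumerate pairs (a, a') with a < a' (symmetric, so each unordered pair gives one sum; this covers all a ≠ a'):
  -2 + 0 = -2
  -2 + 3 = 1
  -2 + 7 = 5
  0 + 3 = 3
  0 + 7 = 7
  3 + 7 = 10
Collected distinct sums: {-2, 1, 3, 5, 7, 10}
|A +̂ A| = 6
(Reference bound: |A +̂ A| ≥ 2|A| - 3 for |A| ≥ 2, with |A| = 4 giving ≥ 5.)

|A +̂ A| = 6


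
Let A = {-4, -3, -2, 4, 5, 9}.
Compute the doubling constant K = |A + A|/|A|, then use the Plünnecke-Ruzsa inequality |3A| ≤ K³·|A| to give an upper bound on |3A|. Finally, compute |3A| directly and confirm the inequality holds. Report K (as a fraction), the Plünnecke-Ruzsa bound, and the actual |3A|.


|A| = 6.
Step 1: Compute A + A by enumerating all 36 pairs.
A + A = {-8, -7, -6, -5, -4, 0, 1, 2, 3, 5, 6, 7, 8, 9, 10, 13, 14, 18}, so |A + A| = 18.
Step 2: Doubling constant K = |A + A|/|A| = 18/6 = 18/6 ≈ 3.0000.
Step 3: Plünnecke-Ruzsa gives |3A| ≤ K³·|A| = (3.0000)³ · 6 ≈ 162.0000.
Step 4: Compute 3A = A + A + A directly by enumerating all triples (a,b,c) ∈ A³; |3A| = 34.
Step 5: Check 34 ≤ 162.0000? Yes ✓.

K = 18/6, Plünnecke-Ruzsa bound K³|A| ≈ 162.0000, |3A| = 34, inequality holds.


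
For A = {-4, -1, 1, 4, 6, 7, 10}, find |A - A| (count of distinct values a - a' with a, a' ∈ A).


A - A = {a - a' : a, a' ∈ A}; |A| = 7.
Bounds: 2|A|-1 ≤ |A - A| ≤ |A|² - |A| + 1, i.e. 13 ≤ |A - A| ≤ 43.
Note: 0 ∈ A - A always (from a - a). The set is symmetric: if d ∈ A - A then -d ∈ A - A.
Enumerate nonzero differences d = a - a' with a > a' (then include -d):
Positive differences: {1, 2, 3, 4, 5, 6, 7, 8, 9, 10, 11, 14}
Full difference set: {0} ∪ (positive diffs) ∪ (negative diffs).
|A - A| = 1 + 2·12 = 25 (matches direct enumeration: 25).

|A - A| = 25


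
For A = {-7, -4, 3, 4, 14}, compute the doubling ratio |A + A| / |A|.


|A| = 5.
Compute A + A by enumerating all 25 pairs.
A + A = {-14, -11, -8, -4, -3, -1, 0, 6, 7, 8, 10, 17, 18, 28}, so |A + A| = 14.
K = |A + A| / |A| = 14/5 (already in lowest terms) ≈ 2.8000.
Reference: AP of size 5 gives K = 9/5 ≈ 1.8000; a fully generic set of size 5 gives K ≈ 3.0000.

|A| = 5, |A + A| = 14, K = 14/5.


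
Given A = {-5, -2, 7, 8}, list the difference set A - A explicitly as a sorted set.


A - A = {a - a' : a, a' ∈ A}.
Compute a - a' for each ordered pair (a, a'):
a = -5: -5--5=0, -5--2=-3, -5-7=-12, -5-8=-13
a = -2: -2--5=3, -2--2=0, -2-7=-9, -2-8=-10
a = 7: 7--5=12, 7--2=9, 7-7=0, 7-8=-1
a = 8: 8--5=13, 8--2=10, 8-7=1, 8-8=0
Collecting distinct values (and noting 0 appears from a-a):
A - A = {-13, -12, -10, -9, -3, -1, 0, 1, 3, 9, 10, 12, 13}
|A - A| = 13

A - A = {-13, -12, -10, -9, -3, -1, 0, 1, 3, 9, 10, 12, 13}


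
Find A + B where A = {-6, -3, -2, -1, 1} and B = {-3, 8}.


A + B = {a + b : a ∈ A, b ∈ B}.
Enumerate all |A|·|B| = 5·2 = 10 pairs (a, b) and collect distinct sums.
a = -6: -6+-3=-9, -6+8=2
a = -3: -3+-3=-6, -3+8=5
a = -2: -2+-3=-5, -2+8=6
a = -1: -1+-3=-4, -1+8=7
a = 1: 1+-3=-2, 1+8=9
Collecting distinct sums: A + B = {-9, -6, -5, -4, -2, 2, 5, 6, 7, 9}
|A + B| = 10

A + B = {-9, -6, -5, -4, -2, 2, 5, 6, 7, 9}


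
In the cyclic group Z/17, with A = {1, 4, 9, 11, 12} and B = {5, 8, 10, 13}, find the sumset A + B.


Work in Z/17Z: reduce every sum a + b modulo 17.
Enumerate all 20 pairs:
a = 1: 1+5=6, 1+8=9, 1+10=11, 1+13=14
a = 4: 4+5=9, 4+8=12, 4+10=14, 4+13=0
a = 9: 9+5=14, 9+8=0, 9+10=2, 9+13=5
a = 11: 11+5=16, 11+8=2, 11+10=4, 11+13=7
a = 12: 12+5=0, 12+8=3, 12+10=5, 12+13=8
Distinct residues collected: {0, 2, 3, 4, 5, 6, 7, 8, 9, 11, 12, 14, 16}
|A + B| = 13 (out of 17 total residues).

A + B = {0, 2, 3, 4, 5, 6, 7, 8, 9, 11, 12, 14, 16}


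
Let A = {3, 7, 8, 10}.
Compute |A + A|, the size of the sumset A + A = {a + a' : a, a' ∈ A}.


A + A = {a + a' : a, a' ∈ A}; |A| = 4.
General bounds: 2|A| - 1 ≤ |A + A| ≤ |A|(|A|+1)/2, i.e. 7 ≤ |A + A| ≤ 10.
Lower bound 2|A|-1 is attained iff A is an arithmetic progression.
Enumerate sums a + a' for a ≤ a' (symmetric, so this suffices):
a = 3: 3+3=6, 3+7=10, 3+8=11, 3+10=13
a = 7: 7+7=14, 7+8=15, 7+10=17
a = 8: 8+8=16, 8+10=18
a = 10: 10+10=20
Distinct sums: {6, 10, 11, 13, 14, 15, 16, 17, 18, 20}
|A + A| = 10

|A + A| = 10


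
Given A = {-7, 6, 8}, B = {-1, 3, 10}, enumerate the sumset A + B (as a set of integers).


A + B = {a + b : a ∈ A, b ∈ B}.
Enumerate all |A|·|B| = 3·3 = 9 pairs (a, b) and collect distinct sums.
a = -7: -7+-1=-8, -7+3=-4, -7+10=3
a = 6: 6+-1=5, 6+3=9, 6+10=16
a = 8: 8+-1=7, 8+3=11, 8+10=18
Collecting distinct sums: A + B = {-8, -4, 3, 5, 7, 9, 11, 16, 18}
|A + B| = 9

A + B = {-8, -4, 3, 5, 7, 9, 11, 16, 18}


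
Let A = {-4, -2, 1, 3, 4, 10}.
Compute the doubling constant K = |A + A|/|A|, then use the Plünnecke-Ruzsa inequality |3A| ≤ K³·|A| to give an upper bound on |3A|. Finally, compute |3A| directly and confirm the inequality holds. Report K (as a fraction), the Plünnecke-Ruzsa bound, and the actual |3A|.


|A| = 6.
Step 1: Compute A + A by enumerating all 36 pairs.
A + A = {-8, -6, -4, -3, -1, 0, 1, 2, 4, 5, 6, 7, 8, 11, 13, 14, 20}, so |A + A| = 17.
Step 2: Doubling constant K = |A + A|/|A| = 17/6 = 17/6 ≈ 2.8333.
Step 3: Plünnecke-Ruzsa gives |3A| ≤ K³·|A| = (2.8333)³ · 6 ≈ 136.4722.
Step 4: Compute 3A = A + A + A directly by enumerating all triples (a,b,c) ∈ A³; |3A| = 32.
Step 5: Check 32 ≤ 136.4722? Yes ✓.

K = 17/6, Plünnecke-Ruzsa bound K³|A| ≈ 136.4722, |3A| = 32, inequality holds.


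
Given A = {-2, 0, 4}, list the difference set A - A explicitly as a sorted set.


A - A = {a - a' : a, a' ∈ A}.
Compute a - a' for each ordered pair (a, a'):
a = -2: -2--2=0, -2-0=-2, -2-4=-6
a = 0: 0--2=2, 0-0=0, 0-4=-4
a = 4: 4--2=6, 4-0=4, 4-4=0
Collecting distinct values (and noting 0 appears from a-a):
A - A = {-6, -4, -2, 0, 2, 4, 6}
|A - A| = 7

A - A = {-6, -4, -2, 0, 2, 4, 6}


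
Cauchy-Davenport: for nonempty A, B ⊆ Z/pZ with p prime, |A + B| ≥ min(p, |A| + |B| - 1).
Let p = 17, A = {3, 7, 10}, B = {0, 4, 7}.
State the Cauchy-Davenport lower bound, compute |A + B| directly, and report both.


Cauchy-Davenport: |A + B| ≥ min(p, |A| + |B| - 1) for A, B nonempty in Z/pZ.
|A| = 3, |B| = 3, p = 17.
CD lower bound = min(17, 3 + 3 - 1) = min(17, 5) = 5.
Compute A + B mod 17 directly:
a = 3: 3+0=3, 3+4=7, 3+7=10
a = 7: 7+0=7, 7+4=11, 7+7=14
a = 10: 10+0=10, 10+4=14, 10+7=0
A + B = {0, 3, 7, 10, 11, 14}, so |A + B| = 6.
Verify: 6 ≥ 5? Yes ✓.

CD lower bound = 5, actual |A + B| = 6.


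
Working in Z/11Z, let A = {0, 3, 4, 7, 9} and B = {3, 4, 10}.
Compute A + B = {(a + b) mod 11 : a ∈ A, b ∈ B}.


Work in Z/11Z: reduce every sum a + b modulo 11.
Enumerate all 15 pairs:
a = 0: 0+3=3, 0+4=4, 0+10=10
a = 3: 3+3=6, 3+4=7, 3+10=2
a = 4: 4+3=7, 4+4=8, 4+10=3
a = 7: 7+3=10, 7+4=0, 7+10=6
a = 9: 9+3=1, 9+4=2, 9+10=8
Distinct residues collected: {0, 1, 2, 3, 4, 6, 7, 8, 10}
|A + B| = 9 (out of 11 total residues).

A + B = {0, 1, 2, 3, 4, 6, 7, 8, 10}


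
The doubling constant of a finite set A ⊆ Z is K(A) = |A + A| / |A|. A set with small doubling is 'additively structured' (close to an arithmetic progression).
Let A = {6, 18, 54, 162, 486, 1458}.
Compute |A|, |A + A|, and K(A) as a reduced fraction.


|A| = 6.
Compute A + A by enumerating all 36 pairs.
A + A = {12, 24, 36, 60, 72, 108, 168, 180, 216, 324, 492, 504, 540, 648, 972, 1464, 1476, 1512, 1620, 1944, 2916}, so |A + A| = 21.
K = |A + A| / |A| = 21/6 = 7/2 ≈ 3.5000.
Reference: AP of size 6 gives K = 11/6 ≈ 1.8333; a fully generic set of size 6 gives K ≈ 3.5000.

|A| = 6, |A + A| = 21, K = 21/6 = 7/2.


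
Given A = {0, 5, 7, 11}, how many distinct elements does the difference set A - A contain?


A - A = {a - a' : a, a' ∈ A}; |A| = 4.
Bounds: 2|A|-1 ≤ |A - A| ≤ |A|² - |A| + 1, i.e. 7 ≤ |A - A| ≤ 13.
Note: 0 ∈ A - A always (from a - a). The set is symmetric: if d ∈ A - A then -d ∈ A - A.
Enumerate nonzero differences d = a - a' with a > a' (then include -d):
Positive differences: {2, 4, 5, 6, 7, 11}
Full difference set: {0} ∪ (positive diffs) ∪ (negative diffs).
|A - A| = 1 + 2·6 = 13 (matches direct enumeration: 13).

|A - A| = 13


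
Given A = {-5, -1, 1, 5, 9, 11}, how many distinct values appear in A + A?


A + A = {a + a' : a, a' ∈ A}; |A| = 6.
General bounds: 2|A| - 1 ≤ |A + A| ≤ |A|(|A|+1)/2, i.e. 11 ≤ |A + A| ≤ 21.
Lower bound 2|A|-1 is attained iff A is an arithmetic progression.
Enumerate sums a + a' for a ≤ a' (symmetric, so this suffices):
a = -5: -5+-5=-10, -5+-1=-6, -5+1=-4, -5+5=0, -5+9=4, -5+11=6
a = -1: -1+-1=-2, -1+1=0, -1+5=4, -1+9=8, -1+11=10
a = 1: 1+1=2, 1+5=6, 1+9=10, 1+11=12
a = 5: 5+5=10, 5+9=14, 5+11=16
a = 9: 9+9=18, 9+11=20
a = 11: 11+11=22
Distinct sums: {-10, -6, -4, -2, 0, 2, 4, 6, 8, 10, 12, 14, 16, 18, 20, 22}
|A + A| = 16

|A + A| = 16


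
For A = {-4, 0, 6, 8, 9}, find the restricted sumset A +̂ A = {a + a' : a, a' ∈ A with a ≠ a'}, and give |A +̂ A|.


Restricted sumset: A +̂ A = {a + a' : a ∈ A, a' ∈ A, a ≠ a'}.
Equivalently, take A + A and drop any sum 2a that is achievable ONLY as a + a for a ∈ A (i.e. sums representable only with equal summands).
Enumerate pairs (a, a') with a < a' (symmetric, so each unordered pair gives one sum; this covers all a ≠ a'):
  -4 + 0 = -4
  -4 + 6 = 2
  -4 + 8 = 4
  -4 + 9 = 5
  0 + 6 = 6
  0 + 8 = 8
  0 + 9 = 9
  6 + 8 = 14
  6 + 9 = 15
  8 + 9 = 17
Collected distinct sums: {-4, 2, 4, 5, 6, 8, 9, 14, 15, 17}
|A +̂ A| = 10
(Reference bound: |A +̂ A| ≥ 2|A| - 3 for |A| ≥ 2, with |A| = 5 giving ≥ 7.)

|A +̂ A| = 10


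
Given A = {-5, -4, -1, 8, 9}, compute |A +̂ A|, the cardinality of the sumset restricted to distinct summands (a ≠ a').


Restricted sumset: A +̂ A = {a + a' : a ∈ A, a' ∈ A, a ≠ a'}.
Equivalently, take A + A and drop any sum 2a that is achievable ONLY as a + a for a ∈ A (i.e. sums representable only with equal summands).
Enumerate pairs (a, a') with a < a' (symmetric, so each unordered pair gives one sum; this covers all a ≠ a'):
  -5 + -4 = -9
  -5 + -1 = -6
  -5 + 8 = 3
  -5 + 9 = 4
  -4 + -1 = -5
  -4 + 8 = 4
  -4 + 9 = 5
  -1 + 8 = 7
  -1 + 9 = 8
  8 + 9 = 17
Collected distinct sums: {-9, -6, -5, 3, 4, 5, 7, 8, 17}
|A +̂ A| = 9
(Reference bound: |A +̂ A| ≥ 2|A| - 3 for |A| ≥ 2, with |A| = 5 giving ≥ 7.)

|A +̂ A| = 9


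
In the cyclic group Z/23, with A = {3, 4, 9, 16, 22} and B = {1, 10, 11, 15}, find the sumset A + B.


Work in Z/23Z: reduce every sum a + b modulo 23.
Enumerate all 20 pairs:
a = 3: 3+1=4, 3+10=13, 3+11=14, 3+15=18
a = 4: 4+1=5, 4+10=14, 4+11=15, 4+15=19
a = 9: 9+1=10, 9+10=19, 9+11=20, 9+15=1
a = 16: 16+1=17, 16+10=3, 16+11=4, 16+15=8
a = 22: 22+1=0, 22+10=9, 22+11=10, 22+15=14
Distinct residues collected: {0, 1, 3, 4, 5, 8, 9, 10, 13, 14, 15, 17, 18, 19, 20}
|A + B| = 15 (out of 23 total residues).

A + B = {0, 1, 3, 4, 5, 8, 9, 10, 13, 14, 15, 17, 18, 19, 20}


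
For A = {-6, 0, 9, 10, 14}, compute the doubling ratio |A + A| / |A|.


|A| = 5.
Compute A + A by enumerating all 25 pairs.
A + A = {-12, -6, 0, 3, 4, 8, 9, 10, 14, 18, 19, 20, 23, 24, 28}, so |A + A| = 15.
K = |A + A| / |A| = 15/5 = 3/1 ≈ 3.0000.
Reference: AP of size 5 gives K = 9/5 ≈ 1.8000; a fully generic set of size 5 gives K ≈ 3.0000.

|A| = 5, |A + A| = 15, K = 15/5 = 3/1.


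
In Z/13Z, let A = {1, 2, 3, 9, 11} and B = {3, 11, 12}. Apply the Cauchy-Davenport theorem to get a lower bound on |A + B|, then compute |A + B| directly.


Cauchy-Davenport: |A + B| ≥ min(p, |A| + |B| - 1) for A, B nonempty in Z/pZ.
|A| = 5, |B| = 3, p = 13.
CD lower bound = min(13, 5 + 3 - 1) = min(13, 7) = 7.
Compute A + B mod 13 directly:
a = 1: 1+3=4, 1+11=12, 1+12=0
a = 2: 2+3=5, 2+11=0, 2+12=1
a = 3: 3+3=6, 3+11=1, 3+12=2
a = 9: 9+3=12, 9+11=7, 9+12=8
a = 11: 11+3=1, 11+11=9, 11+12=10
A + B = {0, 1, 2, 4, 5, 6, 7, 8, 9, 10, 12}, so |A + B| = 11.
Verify: 11 ≥ 7? Yes ✓.

CD lower bound = 7, actual |A + B| = 11.


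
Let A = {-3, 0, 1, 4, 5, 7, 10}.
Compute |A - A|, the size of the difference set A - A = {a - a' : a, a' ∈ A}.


A - A = {a - a' : a, a' ∈ A}; |A| = 7.
Bounds: 2|A|-1 ≤ |A - A| ≤ |A|² - |A| + 1, i.e. 13 ≤ |A - A| ≤ 43.
Note: 0 ∈ A - A always (from a - a). The set is symmetric: if d ∈ A - A then -d ∈ A - A.
Enumerate nonzero differences d = a - a' with a > a' (then include -d):
Positive differences: {1, 2, 3, 4, 5, 6, 7, 8, 9, 10, 13}
Full difference set: {0} ∪ (positive diffs) ∪ (negative diffs).
|A - A| = 1 + 2·11 = 23 (matches direct enumeration: 23).

|A - A| = 23


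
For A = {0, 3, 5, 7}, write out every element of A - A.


A - A = {a - a' : a, a' ∈ A}.
Compute a - a' for each ordered pair (a, a'):
a = 0: 0-0=0, 0-3=-3, 0-5=-5, 0-7=-7
a = 3: 3-0=3, 3-3=0, 3-5=-2, 3-7=-4
a = 5: 5-0=5, 5-3=2, 5-5=0, 5-7=-2
a = 7: 7-0=7, 7-3=4, 7-5=2, 7-7=0
Collecting distinct values (and noting 0 appears from a-a):
A - A = {-7, -5, -4, -3, -2, 0, 2, 3, 4, 5, 7}
|A - A| = 11

A - A = {-7, -5, -4, -3, -2, 0, 2, 3, 4, 5, 7}


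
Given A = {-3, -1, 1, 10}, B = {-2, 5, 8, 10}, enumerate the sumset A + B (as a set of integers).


A + B = {a + b : a ∈ A, b ∈ B}.
Enumerate all |A|·|B| = 4·4 = 16 pairs (a, b) and collect distinct sums.
a = -3: -3+-2=-5, -3+5=2, -3+8=5, -3+10=7
a = -1: -1+-2=-3, -1+5=4, -1+8=7, -1+10=9
a = 1: 1+-2=-1, 1+5=6, 1+8=9, 1+10=11
a = 10: 10+-2=8, 10+5=15, 10+8=18, 10+10=20
Collecting distinct sums: A + B = {-5, -3, -1, 2, 4, 5, 6, 7, 8, 9, 11, 15, 18, 20}
|A + B| = 14

A + B = {-5, -3, -1, 2, 4, 5, 6, 7, 8, 9, 11, 15, 18, 20}


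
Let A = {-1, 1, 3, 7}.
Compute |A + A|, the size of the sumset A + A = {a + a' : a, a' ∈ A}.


A + A = {a + a' : a, a' ∈ A}; |A| = 4.
General bounds: 2|A| - 1 ≤ |A + A| ≤ |A|(|A|+1)/2, i.e. 7 ≤ |A + A| ≤ 10.
Lower bound 2|A|-1 is attained iff A is an arithmetic progression.
Enumerate sums a + a' for a ≤ a' (symmetric, so this suffices):
a = -1: -1+-1=-2, -1+1=0, -1+3=2, -1+7=6
a = 1: 1+1=2, 1+3=4, 1+7=8
a = 3: 3+3=6, 3+7=10
a = 7: 7+7=14
Distinct sums: {-2, 0, 2, 4, 6, 8, 10, 14}
|A + A| = 8

|A + A| = 8


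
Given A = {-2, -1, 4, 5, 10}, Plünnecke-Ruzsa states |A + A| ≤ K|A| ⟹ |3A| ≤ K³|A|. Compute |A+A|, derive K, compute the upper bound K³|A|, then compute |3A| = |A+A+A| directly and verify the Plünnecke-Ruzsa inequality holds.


|A| = 5.
Step 1: Compute A + A by enumerating all 25 pairs.
A + A = {-4, -3, -2, 2, 3, 4, 8, 9, 10, 14, 15, 20}, so |A + A| = 12.
Step 2: Doubling constant K = |A + A|/|A| = 12/5 = 12/5 ≈ 2.4000.
Step 3: Plünnecke-Ruzsa gives |3A| ≤ K³·|A| = (2.4000)³ · 5 ≈ 69.1200.
Step 4: Compute 3A = A + A + A directly by enumerating all triples (a,b,c) ∈ A³; |3A| = 22.
Step 5: Check 22 ≤ 69.1200? Yes ✓.

K = 12/5, Plünnecke-Ruzsa bound K³|A| ≈ 69.1200, |3A| = 22, inequality holds.


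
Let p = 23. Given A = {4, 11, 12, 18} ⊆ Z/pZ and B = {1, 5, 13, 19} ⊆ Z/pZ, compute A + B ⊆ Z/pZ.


Work in Z/23Z: reduce every sum a + b modulo 23.
Enumerate all 16 pairs:
a = 4: 4+1=5, 4+5=9, 4+13=17, 4+19=0
a = 11: 11+1=12, 11+5=16, 11+13=1, 11+19=7
a = 12: 12+1=13, 12+5=17, 12+13=2, 12+19=8
a = 18: 18+1=19, 18+5=0, 18+13=8, 18+19=14
Distinct residues collected: {0, 1, 2, 5, 7, 8, 9, 12, 13, 14, 16, 17, 19}
|A + B| = 13 (out of 23 total residues).

A + B = {0, 1, 2, 5, 7, 8, 9, 12, 13, 14, 16, 17, 19}


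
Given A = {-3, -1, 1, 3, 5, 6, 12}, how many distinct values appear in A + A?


A + A = {a + a' : a, a' ∈ A}; |A| = 7.
General bounds: 2|A| - 1 ≤ |A + A| ≤ |A|(|A|+1)/2, i.e. 13 ≤ |A + A| ≤ 28.
Lower bound 2|A|-1 is attained iff A is an arithmetic progression.
Enumerate sums a + a' for a ≤ a' (symmetric, so this suffices):
a = -3: -3+-3=-6, -3+-1=-4, -3+1=-2, -3+3=0, -3+5=2, -3+6=3, -3+12=9
a = -1: -1+-1=-2, -1+1=0, -1+3=2, -1+5=4, -1+6=5, -1+12=11
a = 1: 1+1=2, 1+3=4, 1+5=6, 1+6=7, 1+12=13
a = 3: 3+3=6, 3+5=8, 3+6=9, 3+12=15
a = 5: 5+5=10, 5+6=11, 5+12=17
a = 6: 6+6=12, 6+12=18
a = 12: 12+12=24
Distinct sums: {-6, -4, -2, 0, 2, 3, 4, 5, 6, 7, 8, 9, 10, 11, 12, 13, 15, 17, 18, 24}
|A + A| = 20

|A + A| = 20


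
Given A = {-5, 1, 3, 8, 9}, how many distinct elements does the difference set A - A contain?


A - A = {a - a' : a, a' ∈ A}; |A| = 5.
Bounds: 2|A|-1 ≤ |A - A| ≤ |A|² - |A| + 1, i.e. 9 ≤ |A - A| ≤ 21.
Note: 0 ∈ A - A always (from a - a). The set is symmetric: if d ∈ A - A then -d ∈ A - A.
Enumerate nonzero differences d = a - a' with a > a' (then include -d):
Positive differences: {1, 2, 5, 6, 7, 8, 13, 14}
Full difference set: {0} ∪ (positive diffs) ∪ (negative diffs).
|A - A| = 1 + 2·8 = 17 (matches direct enumeration: 17).

|A - A| = 17


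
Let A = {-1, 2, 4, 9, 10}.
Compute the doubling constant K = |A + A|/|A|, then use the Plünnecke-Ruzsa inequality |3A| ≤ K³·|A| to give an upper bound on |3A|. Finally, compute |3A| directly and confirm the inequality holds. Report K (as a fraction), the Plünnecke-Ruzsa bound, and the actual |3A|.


|A| = 5.
Step 1: Compute A + A by enumerating all 25 pairs.
A + A = {-2, 1, 3, 4, 6, 8, 9, 11, 12, 13, 14, 18, 19, 20}, so |A + A| = 14.
Step 2: Doubling constant K = |A + A|/|A| = 14/5 = 14/5 ≈ 2.8000.
Step 3: Plünnecke-Ruzsa gives |3A| ≤ K³·|A| = (2.8000)³ · 5 ≈ 109.7600.
Step 4: Compute 3A = A + A + A directly by enumerating all triples (a,b,c) ∈ A³; |3A| = 27.
Step 5: Check 27 ≤ 109.7600? Yes ✓.

K = 14/5, Plünnecke-Ruzsa bound K³|A| ≈ 109.7600, |3A| = 27, inequality holds.


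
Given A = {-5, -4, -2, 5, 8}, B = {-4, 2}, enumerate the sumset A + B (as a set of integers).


A + B = {a + b : a ∈ A, b ∈ B}.
Enumerate all |A|·|B| = 5·2 = 10 pairs (a, b) and collect distinct sums.
a = -5: -5+-4=-9, -5+2=-3
a = -4: -4+-4=-8, -4+2=-2
a = -2: -2+-4=-6, -2+2=0
a = 5: 5+-4=1, 5+2=7
a = 8: 8+-4=4, 8+2=10
Collecting distinct sums: A + B = {-9, -8, -6, -3, -2, 0, 1, 4, 7, 10}
|A + B| = 10

A + B = {-9, -8, -6, -3, -2, 0, 1, 4, 7, 10}


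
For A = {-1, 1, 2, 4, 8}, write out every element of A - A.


A - A = {a - a' : a, a' ∈ A}.
Compute a - a' for each ordered pair (a, a'):
a = -1: -1--1=0, -1-1=-2, -1-2=-3, -1-4=-5, -1-8=-9
a = 1: 1--1=2, 1-1=0, 1-2=-1, 1-4=-3, 1-8=-7
a = 2: 2--1=3, 2-1=1, 2-2=0, 2-4=-2, 2-8=-6
a = 4: 4--1=5, 4-1=3, 4-2=2, 4-4=0, 4-8=-4
a = 8: 8--1=9, 8-1=7, 8-2=6, 8-4=4, 8-8=0
Collecting distinct values (and noting 0 appears from a-a):
A - A = {-9, -7, -6, -5, -4, -3, -2, -1, 0, 1, 2, 3, 4, 5, 6, 7, 9}
|A - A| = 17

A - A = {-9, -7, -6, -5, -4, -3, -2, -1, 0, 1, 2, 3, 4, 5, 6, 7, 9}


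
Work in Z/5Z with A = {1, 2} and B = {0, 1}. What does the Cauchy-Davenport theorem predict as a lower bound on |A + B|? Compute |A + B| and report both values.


Cauchy-Davenport: |A + B| ≥ min(p, |A| + |B| - 1) for A, B nonempty in Z/pZ.
|A| = 2, |B| = 2, p = 5.
CD lower bound = min(5, 2 + 2 - 1) = min(5, 3) = 3.
Compute A + B mod 5 directly:
a = 1: 1+0=1, 1+1=2
a = 2: 2+0=2, 2+1=3
A + B = {1, 2, 3}, so |A + B| = 3.
Verify: 3 ≥ 3? Yes ✓.

CD lower bound = 3, actual |A + B| = 3.


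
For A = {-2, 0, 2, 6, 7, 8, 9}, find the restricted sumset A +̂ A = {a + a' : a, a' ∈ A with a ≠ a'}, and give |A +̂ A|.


Restricted sumset: A +̂ A = {a + a' : a ∈ A, a' ∈ A, a ≠ a'}.
Equivalently, take A + A and drop any sum 2a that is achievable ONLY as a + a for a ∈ A (i.e. sums representable only with equal summands).
Enumerate pairs (a, a') with a < a' (symmetric, so each unordered pair gives one sum; this covers all a ≠ a'):
  -2 + 0 = -2
  -2 + 2 = 0
  -2 + 6 = 4
  -2 + 7 = 5
  -2 + 8 = 6
  -2 + 9 = 7
  0 + 2 = 2
  0 + 6 = 6
  0 + 7 = 7
  0 + 8 = 8
  0 + 9 = 9
  2 + 6 = 8
  2 + 7 = 9
  2 + 8 = 10
  2 + 9 = 11
  6 + 7 = 13
  6 + 8 = 14
  6 + 9 = 15
  7 + 8 = 15
  7 + 9 = 16
  8 + 9 = 17
Collected distinct sums: {-2, 0, 2, 4, 5, 6, 7, 8, 9, 10, 11, 13, 14, 15, 16, 17}
|A +̂ A| = 16
(Reference bound: |A +̂ A| ≥ 2|A| - 3 for |A| ≥ 2, with |A| = 7 giving ≥ 11.)

|A +̂ A| = 16


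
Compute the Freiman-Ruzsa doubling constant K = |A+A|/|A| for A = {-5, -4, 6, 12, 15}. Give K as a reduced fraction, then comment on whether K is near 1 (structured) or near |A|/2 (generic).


|A| = 5.
Compute A + A by enumerating all 25 pairs.
A + A = {-10, -9, -8, 1, 2, 7, 8, 10, 11, 12, 18, 21, 24, 27, 30}, so |A + A| = 15.
K = |A + A| / |A| = 15/5 = 3/1 ≈ 3.0000.
Reference: AP of size 5 gives K = 9/5 ≈ 1.8000; a fully generic set of size 5 gives K ≈ 3.0000.

|A| = 5, |A + A| = 15, K = 15/5 = 3/1.


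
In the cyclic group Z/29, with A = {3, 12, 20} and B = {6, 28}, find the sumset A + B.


Work in Z/29Z: reduce every sum a + b modulo 29.
Enumerate all 6 pairs:
a = 3: 3+6=9, 3+28=2
a = 12: 12+6=18, 12+28=11
a = 20: 20+6=26, 20+28=19
Distinct residues collected: {2, 9, 11, 18, 19, 26}
|A + B| = 6 (out of 29 total residues).

A + B = {2, 9, 11, 18, 19, 26}


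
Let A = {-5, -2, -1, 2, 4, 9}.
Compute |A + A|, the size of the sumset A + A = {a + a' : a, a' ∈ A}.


A + A = {a + a' : a, a' ∈ A}; |A| = 6.
General bounds: 2|A| - 1 ≤ |A + A| ≤ |A|(|A|+1)/2, i.e. 11 ≤ |A + A| ≤ 21.
Lower bound 2|A|-1 is attained iff A is an arithmetic progression.
Enumerate sums a + a' for a ≤ a' (symmetric, so this suffices):
a = -5: -5+-5=-10, -5+-2=-7, -5+-1=-6, -5+2=-3, -5+4=-1, -5+9=4
a = -2: -2+-2=-4, -2+-1=-3, -2+2=0, -2+4=2, -2+9=7
a = -1: -1+-1=-2, -1+2=1, -1+4=3, -1+9=8
a = 2: 2+2=4, 2+4=6, 2+9=11
a = 4: 4+4=8, 4+9=13
a = 9: 9+9=18
Distinct sums: {-10, -7, -6, -4, -3, -2, -1, 0, 1, 2, 3, 4, 6, 7, 8, 11, 13, 18}
|A + A| = 18

|A + A| = 18


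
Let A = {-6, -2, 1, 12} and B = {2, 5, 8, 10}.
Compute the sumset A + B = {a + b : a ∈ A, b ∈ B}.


A + B = {a + b : a ∈ A, b ∈ B}.
Enumerate all |A|·|B| = 4·4 = 16 pairs (a, b) and collect distinct sums.
a = -6: -6+2=-4, -6+5=-1, -6+8=2, -6+10=4
a = -2: -2+2=0, -2+5=3, -2+8=6, -2+10=8
a = 1: 1+2=3, 1+5=6, 1+8=9, 1+10=11
a = 12: 12+2=14, 12+5=17, 12+8=20, 12+10=22
Collecting distinct sums: A + B = {-4, -1, 0, 2, 3, 4, 6, 8, 9, 11, 14, 17, 20, 22}
|A + B| = 14

A + B = {-4, -1, 0, 2, 3, 4, 6, 8, 9, 11, 14, 17, 20, 22}


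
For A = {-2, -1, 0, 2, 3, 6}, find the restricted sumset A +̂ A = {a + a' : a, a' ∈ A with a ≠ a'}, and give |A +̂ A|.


Restricted sumset: A +̂ A = {a + a' : a ∈ A, a' ∈ A, a ≠ a'}.
Equivalently, take A + A and drop any sum 2a that is achievable ONLY as a + a for a ∈ A (i.e. sums representable only with equal summands).
Enumerate pairs (a, a') with a < a' (symmetric, so each unordered pair gives one sum; this covers all a ≠ a'):
  -2 + -1 = -3
  -2 + 0 = -2
  -2 + 2 = 0
  -2 + 3 = 1
  -2 + 6 = 4
  -1 + 0 = -1
  -1 + 2 = 1
  -1 + 3 = 2
  -1 + 6 = 5
  0 + 2 = 2
  0 + 3 = 3
  0 + 6 = 6
  2 + 3 = 5
  2 + 6 = 8
  3 + 6 = 9
Collected distinct sums: {-3, -2, -1, 0, 1, 2, 3, 4, 5, 6, 8, 9}
|A +̂ A| = 12
(Reference bound: |A +̂ A| ≥ 2|A| - 3 for |A| ≥ 2, with |A| = 6 giving ≥ 9.)

|A +̂ A| = 12


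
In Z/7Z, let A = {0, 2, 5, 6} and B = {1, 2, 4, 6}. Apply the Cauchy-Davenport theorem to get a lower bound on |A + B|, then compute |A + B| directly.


Cauchy-Davenport: |A + B| ≥ min(p, |A| + |B| - 1) for A, B nonempty in Z/pZ.
|A| = 4, |B| = 4, p = 7.
CD lower bound = min(7, 4 + 4 - 1) = min(7, 7) = 7.
Compute A + B mod 7 directly:
a = 0: 0+1=1, 0+2=2, 0+4=4, 0+6=6
a = 2: 2+1=3, 2+2=4, 2+4=6, 2+6=1
a = 5: 5+1=6, 5+2=0, 5+4=2, 5+6=4
a = 6: 6+1=0, 6+2=1, 6+4=3, 6+6=5
A + B = {0, 1, 2, 3, 4, 5, 6}, so |A + B| = 7.
Verify: 7 ≥ 7? Yes ✓.

CD lower bound = 7, actual |A + B| = 7.


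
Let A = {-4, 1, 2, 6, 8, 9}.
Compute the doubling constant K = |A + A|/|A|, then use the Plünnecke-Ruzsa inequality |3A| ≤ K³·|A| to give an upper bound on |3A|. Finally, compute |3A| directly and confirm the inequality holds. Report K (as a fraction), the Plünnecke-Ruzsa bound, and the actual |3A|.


|A| = 6.
Step 1: Compute A + A by enumerating all 36 pairs.
A + A = {-8, -3, -2, 2, 3, 4, 5, 7, 8, 9, 10, 11, 12, 14, 15, 16, 17, 18}, so |A + A| = 18.
Step 2: Doubling constant K = |A + A|/|A| = 18/6 = 18/6 ≈ 3.0000.
Step 3: Plünnecke-Ruzsa gives |3A| ≤ K³·|A| = (3.0000)³ · 6 ≈ 162.0000.
Step 4: Compute 3A = A + A + A directly by enumerating all triples (a,b,c) ∈ A³; |3A| = 32.
Step 5: Check 32 ≤ 162.0000? Yes ✓.

K = 18/6, Plünnecke-Ruzsa bound K³|A| ≈ 162.0000, |3A| = 32, inequality holds.


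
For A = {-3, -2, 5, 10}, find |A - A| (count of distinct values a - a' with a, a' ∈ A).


A - A = {a - a' : a, a' ∈ A}; |A| = 4.
Bounds: 2|A|-1 ≤ |A - A| ≤ |A|² - |A| + 1, i.e. 7 ≤ |A - A| ≤ 13.
Note: 0 ∈ A - A always (from a - a). The set is symmetric: if d ∈ A - A then -d ∈ A - A.
Enumerate nonzero differences d = a - a' with a > a' (then include -d):
Positive differences: {1, 5, 7, 8, 12, 13}
Full difference set: {0} ∪ (positive diffs) ∪ (negative diffs).
|A - A| = 1 + 2·6 = 13 (matches direct enumeration: 13).

|A - A| = 13


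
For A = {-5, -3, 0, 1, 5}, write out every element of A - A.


A - A = {a - a' : a, a' ∈ A}.
Compute a - a' for each ordered pair (a, a'):
a = -5: -5--5=0, -5--3=-2, -5-0=-5, -5-1=-6, -5-5=-10
a = -3: -3--5=2, -3--3=0, -3-0=-3, -3-1=-4, -3-5=-8
a = 0: 0--5=5, 0--3=3, 0-0=0, 0-1=-1, 0-5=-5
a = 1: 1--5=6, 1--3=4, 1-0=1, 1-1=0, 1-5=-4
a = 5: 5--5=10, 5--3=8, 5-0=5, 5-1=4, 5-5=0
Collecting distinct values (and noting 0 appears from a-a):
A - A = {-10, -8, -6, -5, -4, -3, -2, -1, 0, 1, 2, 3, 4, 5, 6, 8, 10}
|A - A| = 17

A - A = {-10, -8, -6, -5, -4, -3, -2, -1, 0, 1, 2, 3, 4, 5, 6, 8, 10}


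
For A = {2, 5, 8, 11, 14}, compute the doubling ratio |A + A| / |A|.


|A| = 5.
Compute A + A by enumerating all 25 pairs.
A + A = {4, 7, 10, 13, 16, 19, 22, 25, 28}, so |A + A| = 9.
K = |A + A| / |A| = 9/5 (already in lowest terms) ≈ 1.8000.
Reference: AP of size 5 gives K = 9/5 ≈ 1.8000; a fully generic set of size 5 gives K ≈ 3.0000.

|A| = 5, |A + A| = 9, K = 9/5.


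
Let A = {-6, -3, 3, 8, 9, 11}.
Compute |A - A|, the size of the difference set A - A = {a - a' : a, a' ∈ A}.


A - A = {a - a' : a, a' ∈ A}; |A| = 6.
Bounds: 2|A|-1 ≤ |A - A| ≤ |A|² - |A| + 1, i.e. 11 ≤ |A - A| ≤ 31.
Note: 0 ∈ A - A always (from a - a). The set is symmetric: if d ∈ A - A then -d ∈ A - A.
Enumerate nonzero differences d = a - a' with a > a' (then include -d):
Positive differences: {1, 2, 3, 5, 6, 8, 9, 11, 12, 14, 15, 17}
Full difference set: {0} ∪ (positive diffs) ∪ (negative diffs).
|A - A| = 1 + 2·12 = 25 (matches direct enumeration: 25).

|A - A| = 25


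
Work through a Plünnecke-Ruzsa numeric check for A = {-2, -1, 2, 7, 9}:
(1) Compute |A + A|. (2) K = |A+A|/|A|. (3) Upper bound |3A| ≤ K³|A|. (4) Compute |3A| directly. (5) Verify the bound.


|A| = 5.
Step 1: Compute A + A by enumerating all 25 pairs.
A + A = {-4, -3, -2, 0, 1, 4, 5, 6, 7, 8, 9, 11, 14, 16, 18}, so |A + A| = 15.
Step 2: Doubling constant K = |A + A|/|A| = 15/5 = 15/5 ≈ 3.0000.
Step 3: Plünnecke-Ruzsa gives |3A| ≤ K³·|A| = (3.0000)³ · 5 ≈ 135.0000.
Step 4: Compute 3A = A + A + A directly by enumerating all triples (a,b,c) ∈ A³; |3A| = 29.
Step 5: Check 29 ≤ 135.0000? Yes ✓.

K = 15/5, Plünnecke-Ruzsa bound K³|A| ≈ 135.0000, |3A| = 29, inequality holds.


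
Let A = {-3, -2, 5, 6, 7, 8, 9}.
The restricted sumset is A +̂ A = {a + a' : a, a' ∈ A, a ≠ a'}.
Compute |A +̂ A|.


Restricted sumset: A +̂ A = {a + a' : a ∈ A, a' ∈ A, a ≠ a'}.
Equivalently, take A + A and drop any sum 2a that is achievable ONLY as a + a for a ∈ A (i.e. sums representable only with equal summands).
Enumerate pairs (a, a') with a < a' (symmetric, so each unordered pair gives one sum; this covers all a ≠ a'):
  -3 + -2 = -5
  -3 + 5 = 2
  -3 + 6 = 3
  -3 + 7 = 4
  -3 + 8 = 5
  -3 + 9 = 6
  -2 + 5 = 3
  -2 + 6 = 4
  -2 + 7 = 5
  -2 + 8 = 6
  -2 + 9 = 7
  5 + 6 = 11
  5 + 7 = 12
  5 + 8 = 13
  5 + 9 = 14
  6 + 7 = 13
  6 + 8 = 14
  6 + 9 = 15
  7 + 8 = 15
  7 + 9 = 16
  8 + 9 = 17
Collected distinct sums: {-5, 2, 3, 4, 5, 6, 7, 11, 12, 13, 14, 15, 16, 17}
|A +̂ A| = 14
(Reference bound: |A +̂ A| ≥ 2|A| - 3 for |A| ≥ 2, with |A| = 7 giving ≥ 11.)

|A +̂ A| = 14


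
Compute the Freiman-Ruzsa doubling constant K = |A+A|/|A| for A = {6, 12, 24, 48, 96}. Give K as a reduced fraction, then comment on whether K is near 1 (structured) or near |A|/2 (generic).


|A| = 5.
Compute A + A by enumerating all 25 pairs.
A + A = {12, 18, 24, 30, 36, 48, 54, 60, 72, 96, 102, 108, 120, 144, 192}, so |A + A| = 15.
K = |A + A| / |A| = 15/5 = 3/1 ≈ 3.0000.
Reference: AP of size 5 gives K = 9/5 ≈ 1.8000; a fully generic set of size 5 gives K ≈ 3.0000.

|A| = 5, |A + A| = 15, K = 15/5 = 3/1.


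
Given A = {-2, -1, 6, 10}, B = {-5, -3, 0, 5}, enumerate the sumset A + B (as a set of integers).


A + B = {a + b : a ∈ A, b ∈ B}.
Enumerate all |A|·|B| = 4·4 = 16 pairs (a, b) and collect distinct sums.
a = -2: -2+-5=-7, -2+-3=-5, -2+0=-2, -2+5=3
a = -1: -1+-5=-6, -1+-3=-4, -1+0=-1, -1+5=4
a = 6: 6+-5=1, 6+-3=3, 6+0=6, 6+5=11
a = 10: 10+-5=5, 10+-3=7, 10+0=10, 10+5=15
Collecting distinct sums: A + B = {-7, -6, -5, -4, -2, -1, 1, 3, 4, 5, 6, 7, 10, 11, 15}
|A + B| = 15

A + B = {-7, -6, -5, -4, -2, -1, 1, 3, 4, 5, 6, 7, 10, 11, 15}


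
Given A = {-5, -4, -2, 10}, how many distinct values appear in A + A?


A + A = {a + a' : a, a' ∈ A}; |A| = 4.
General bounds: 2|A| - 1 ≤ |A + A| ≤ |A|(|A|+1)/2, i.e. 7 ≤ |A + A| ≤ 10.
Lower bound 2|A|-1 is attained iff A is an arithmetic progression.
Enumerate sums a + a' for a ≤ a' (symmetric, so this suffices):
a = -5: -5+-5=-10, -5+-4=-9, -5+-2=-7, -5+10=5
a = -4: -4+-4=-8, -4+-2=-6, -4+10=6
a = -2: -2+-2=-4, -2+10=8
a = 10: 10+10=20
Distinct sums: {-10, -9, -8, -7, -6, -4, 5, 6, 8, 20}
|A + A| = 10

|A + A| = 10


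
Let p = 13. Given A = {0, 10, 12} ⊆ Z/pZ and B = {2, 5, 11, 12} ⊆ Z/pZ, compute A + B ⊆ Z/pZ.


Work in Z/13Z: reduce every sum a + b modulo 13.
Enumerate all 12 pairs:
a = 0: 0+2=2, 0+5=5, 0+11=11, 0+12=12
a = 10: 10+2=12, 10+5=2, 10+11=8, 10+12=9
a = 12: 12+2=1, 12+5=4, 12+11=10, 12+12=11
Distinct residues collected: {1, 2, 4, 5, 8, 9, 10, 11, 12}
|A + B| = 9 (out of 13 total residues).

A + B = {1, 2, 4, 5, 8, 9, 10, 11, 12}


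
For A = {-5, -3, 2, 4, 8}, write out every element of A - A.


A - A = {a - a' : a, a' ∈ A}.
Compute a - a' for each ordered pair (a, a'):
a = -5: -5--5=0, -5--3=-2, -5-2=-7, -5-4=-9, -5-8=-13
a = -3: -3--5=2, -3--3=0, -3-2=-5, -3-4=-7, -3-8=-11
a = 2: 2--5=7, 2--3=5, 2-2=0, 2-4=-2, 2-8=-6
a = 4: 4--5=9, 4--3=7, 4-2=2, 4-4=0, 4-8=-4
a = 8: 8--5=13, 8--3=11, 8-2=6, 8-4=4, 8-8=0
Collecting distinct values (and noting 0 appears from a-a):
A - A = {-13, -11, -9, -7, -6, -5, -4, -2, 0, 2, 4, 5, 6, 7, 9, 11, 13}
|A - A| = 17

A - A = {-13, -11, -9, -7, -6, -5, -4, -2, 0, 2, 4, 5, 6, 7, 9, 11, 13}


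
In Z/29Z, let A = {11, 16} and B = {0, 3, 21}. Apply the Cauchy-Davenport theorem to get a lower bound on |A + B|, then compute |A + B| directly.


Cauchy-Davenport: |A + B| ≥ min(p, |A| + |B| - 1) for A, B nonempty in Z/pZ.
|A| = 2, |B| = 3, p = 29.
CD lower bound = min(29, 2 + 3 - 1) = min(29, 4) = 4.
Compute A + B mod 29 directly:
a = 11: 11+0=11, 11+3=14, 11+21=3
a = 16: 16+0=16, 16+3=19, 16+21=8
A + B = {3, 8, 11, 14, 16, 19}, so |A + B| = 6.
Verify: 6 ≥ 4? Yes ✓.

CD lower bound = 4, actual |A + B| = 6.


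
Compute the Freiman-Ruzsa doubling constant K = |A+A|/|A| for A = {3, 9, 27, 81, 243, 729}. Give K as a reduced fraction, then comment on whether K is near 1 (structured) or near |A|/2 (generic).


|A| = 6.
Compute A + A by enumerating all 36 pairs.
A + A = {6, 12, 18, 30, 36, 54, 84, 90, 108, 162, 246, 252, 270, 324, 486, 732, 738, 756, 810, 972, 1458}, so |A + A| = 21.
K = |A + A| / |A| = 21/6 = 7/2 ≈ 3.5000.
Reference: AP of size 6 gives K = 11/6 ≈ 1.8333; a fully generic set of size 6 gives K ≈ 3.5000.

|A| = 6, |A + A| = 21, K = 21/6 = 7/2.


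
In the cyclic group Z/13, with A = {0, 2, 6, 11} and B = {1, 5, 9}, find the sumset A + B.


Work in Z/13Z: reduce every sum a + b modulo 13.
Enumerate all 12 pairs:
a = 0: 0+1=1, 0+5=5, 0+9=9
a = 2: 2+1=3, 2+5=7, 2+9=11
a = 6: 6+1=7, 6+5=11, 6+9=2
a = 11: 11+1=12, 11+5=3, 11+9=7
Distinct residues collected: {1, 2, 3, 5, 7, 9, 11, 12}
|A + B| = 8 (out of 13 total residues).

A + B = {1, 2, 3, 5, 7, 9, 11, 12}


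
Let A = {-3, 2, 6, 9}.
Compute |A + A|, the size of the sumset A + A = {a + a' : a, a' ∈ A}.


A + A = {a + a' : a, a' ∈ A}; |A| = 4.
General bounds: 2|A| - 1 ≤ |A + A| ≤ |A|(|A|+1)/2, i.e. 7 ≤ |A + A| ≤ 10.
Lower bound 2|A|-1 is attained iff A is an arithmetic progression.
Enumerate sums a + a' for a ≤ a' (symmetric, so this suffices):
a = -3: -3+-3=-6, -3+2=-1, -3+6=3, -3+9=6
a = 2: 2+2=4, 2+6=8, 2+9=11
a = 6: 6+6=12, 6+9=15
a = 9: 9+9=18
Distinct sums: {-6, -1, 3, 4, 6, 8, 11, 12, 15, 18}
|A + A| = 10

|A + A| = 10


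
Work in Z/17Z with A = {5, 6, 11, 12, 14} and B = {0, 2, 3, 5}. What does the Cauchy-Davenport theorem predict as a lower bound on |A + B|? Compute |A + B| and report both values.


Cauchy-Davenport: |A + B| ≥ min(p, |A| + |B| - 1) for A, B nonempty in Z/pZ.
|A| = 5, |B| = 4, p = 17.
CD lower bound = min(17, 5 + 4 - 1) = min(17, 8) = 8.
Compute A + B mod 17 directly:
a = 5: 5+0=5, 5+2=7, 5+3=8, 5+5=10
a = 6: 6+0=6, 6+2=8, 6+3=9, 6+5=11
a = 11: 11+0=11, 11+2=13, 11+3=14, 11+5=16
a = 12: 12+0=12, 12+2=14, 12+3=15, 12+5=0
a = 14: 14+0=14, 14+2=16, 14+3=0, 14+5=2
A + B = {0, 2, 5, 6, 7, 8, 9, 10, 11, 12, 13, 14, 15, 16}, so |A + B| = 14.
Verify: 14 ≥ 8? Yes ✓.

CD lower bound = 8, actual |A + B| = 14.


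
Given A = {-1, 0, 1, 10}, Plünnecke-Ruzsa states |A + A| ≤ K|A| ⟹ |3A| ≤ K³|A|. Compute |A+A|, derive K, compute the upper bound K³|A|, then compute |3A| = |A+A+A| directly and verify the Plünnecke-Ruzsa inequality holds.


|A| = 4.
Step 1: Compute A + A by enumerating all 16 pairs.
A + A = {-2, -1, 0, 1, 2, 9, 10, 11, 20}, so |A + A| = 9.
Step 2: Doubling constant K = |A + A|/|A| = 9/4 = 9/4 ≈ 2.2500.
Step 3: Plünnecke-Ruzsa gives |3A| ≤ K³·|A| = (2.2500)³ · 4 ≈ 45.5625.
Step 4: Compute 3A = A + A + A directly by enumerating all triples (a,b,c) ∈ A³; |3A| = 16.
Step 5: Check 16 ≤ 45.5625? Yes ✓.

K = 9/4, Plünnecke-Ruzsa bound K³|A| ≈ 45.5625, |3A| = 16, inequality holds.


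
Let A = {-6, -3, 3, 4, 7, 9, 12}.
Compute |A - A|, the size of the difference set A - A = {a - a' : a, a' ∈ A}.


A - A = {a - a' : a, a' ∈ A}; |A| = 7.
Bounds: 2|A|-1 ≤ |A - A| ≤ |A|² - |A| + 1, i.e. 13 ≤ |A - A| ≤ 43.
Note: 0 ∈ A - A always (from a - a). The set is symmetric: if d ∈ A - A then -d ∈ A - A.
Enumerate nonzero differences d = a - a' with a > a' (then include -d):
Positive differences: {1, 2, 3, 4, 5, 6, 7, 8, 9, 10, 12, 13, 15, 18}
Full difference set: {0} ∪ (positive diffs) ∪ (negative diffs).
|A - A| = 1 + 2·14 = 29 (matches direct enumeration: 29).

|A - A| = 29


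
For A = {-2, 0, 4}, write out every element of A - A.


A - A = {a - a' : a, a' ∈ A}.
Compute a - a' for each ordered pair (a, a'):
a = -2: -2--2=0, -2-0=-2, -2-4=-6
a = 0: 0--2=2, 0-0=0, 0-4=-4
a = 4: 4--2=6, 4-0=4, 4-4=0
Collecting distinct values (and noting 0 appears from a-a):
A - A = {-6, -4, -2, 0, 2, 4, 6}
|A - A| = 7

A - A = {-6, -4, -2, 0, 2, 4, 6}


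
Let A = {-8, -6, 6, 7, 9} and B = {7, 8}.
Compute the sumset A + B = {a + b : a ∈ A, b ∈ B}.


A + B = {a + b : a ∈ A, b ∈ B}.
Enumerate all |A|·|B| = 5·2 = 10 pairs (a, b) and collect distinct sums.
a = -8: -8+7=-1, -8+8=0
a = -6: -6+7=1, -6+8=2
a = 6: 6+7=13, 6+8=14
a = 7: 7+7=14, 7+8=15
a = 9: 9+7=16, 9+8=17
Collecting distinct sums: A + B = {-1, 0, 1, 2, 13, 14, 15, 16, 17}
|A + B| = 9

A + B = {-1, 0, 1, 2, 13, 14, 15, 16, 17}


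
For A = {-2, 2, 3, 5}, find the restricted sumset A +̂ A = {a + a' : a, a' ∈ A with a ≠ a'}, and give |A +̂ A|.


Restricted sumset: A +̂ A = {a + a' : a ∈ A, a' ∈ A, a ≠ a'}.
Equivalently, take A + A and drop any sum 2a that is achievable ONLY as a + a for a ∈ A (i.e. sums representable only with equal summands).
Enumerate pairs (a, a') with a < a' (symmetric, so each unordered pair gives one sum; this covers all a ≠ a'):
  -2 + 2 = 0
  -2 + 3 = 1
  -2 + 5 = 3
  2 + 3 = 5
  2 + 5 = 7
  3 + 5 = 8
Collected distinct sums: {0, 1, 3, 5, 7, 8}
|A +̂ A| = 6
(Reference bound: |A +̂ A| ≥ 2|A| - 3 for |A| ≥ 2, with |A| = 4 giving ≥ 5.)

|A +̂ A| = 6


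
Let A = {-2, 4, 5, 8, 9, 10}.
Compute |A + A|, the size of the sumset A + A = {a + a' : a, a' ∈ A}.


A + A = {a + a' : a, a' ∈ A}; |A| = 6.
General bounds: 2|A| - 1 ≤ |A + A| ≤ |A|(|A|+1)/2, i.e. 11 ≤ |A + A| ≤ 21.
Lower bound 2|A|-1 is attained iff A is an arithmetic progression.
Enumerate sums a + a' for a ≤ a' (symmetric, so this suffices):
a = -2: -2+-2=-4, -2+4=2, -2+5=3, -2+8=6, -2+9=7, -2+10=8
a = 4: 4+4=8, 4+5=9, 4+8=12, 4+9=13, 4+10=14
a = 5: 5+5=10, 5+8=13, 5+9=14, 5+10=15
a = 8: 8+8=16, 8+9=17, 8+10=18
a = 9: 9+9=18, 9+10=19
a = 10: 10+10=20
Distinct sums: {-4, 2, 3, 6, 7, 8, 9, 10, 12, 13, 14, 15, 16, 17, 18, 19, 20}
|A + A| = 17

|A + A| = 17


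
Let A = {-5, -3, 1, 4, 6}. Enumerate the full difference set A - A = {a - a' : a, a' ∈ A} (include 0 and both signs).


A - A = {a - a' : a, a' ∈ A}.
Compute a - a' for each ordered pair (a, a'):
a = -5: -5--5=0, -5--3=-2, -5-1=-6, -5-4=-9, -5-6=-11
a = -3: -3--5=2, -3--3=0, -3-1=-4, -3-4=-7, -3-6=-9
a = 1: 1--5=6, 1--3=4, 1-1=0, 1-4=-3, 1-6=-5
a = 4: 4--5=9, 4--3=7, 4-1=3, 4-4=0, 4-6=-2
a = 6: 6--5=11, 6--3=9, 6-1=5, 6-4=2, 6-6=0
Collecting distinct values (and noting 0 appears from a-a):
A - A = {-11, -9, -7, -6, -5, -4, -3, -2, 0, 2, 3, 4, 5, 6, 7, 9, 11}
|A - A| = 17

A - A = {-11, -9, -7, -6, -5, -4, -3, -2, 0, 2, 3, 4, 5, 6, 7, 9, 11}


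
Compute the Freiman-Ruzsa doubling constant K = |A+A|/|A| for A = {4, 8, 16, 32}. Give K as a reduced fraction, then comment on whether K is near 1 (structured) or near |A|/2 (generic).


|A| = 4.
Compute A + A by enumerating all 16 pairs.
A + A = {8, 12, 16, 20, 24, 32, 36, 40, 48, 64}, so |A + A| = 10.
K = |A + A| / |A| = 10/4 = 5/2 ≈ 2.5000.
Reference: AP of size 4 gives K = 7/4 ≈ 1.7500; a fully generic set of size 4 gives K ≈ 2.5000.

|A| = 4, |A + A| = 10, K = 10/4 = 5/2.


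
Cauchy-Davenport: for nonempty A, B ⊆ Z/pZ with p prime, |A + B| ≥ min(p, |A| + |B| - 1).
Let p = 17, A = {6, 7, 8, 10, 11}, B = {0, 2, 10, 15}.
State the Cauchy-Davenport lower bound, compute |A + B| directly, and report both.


Cauchy-Davenport: |A + B| ≥ min(p, |A| + |B| - 1) for A, B nonempty in Z/pZ.
|A| = 5, |B| = 4, p = 17.
CD lower bound = min(17, 5 + 4 - 1) = min(17, 8) = 8.
Compute A + B mod 17 directly:
a = 6: 6+0=6, 6+2=8, 6+10=16, 6+15=4
a = 7: 7+0=7, 7+2=9, 7+10=0, 7+15=5
a = 8: 8+0=8, 8+2=10, 8+10=1, 8+15=6
a = 10: 10+0=10, 10+2=12, 10+10=3, 10+15=8
a = 11: 11+0=11, 11+2=13, 11+10=4, 11+15=9
A + B = {0, 1, 3, 4, 5, 6, 7, 8, 9, 10, 11, 12, 13, 16}, so |A + B| = 14.
Verify: 14 ≥ 8? Yes ✓.

CD lower bound = 8, actual |A + B| = 14.


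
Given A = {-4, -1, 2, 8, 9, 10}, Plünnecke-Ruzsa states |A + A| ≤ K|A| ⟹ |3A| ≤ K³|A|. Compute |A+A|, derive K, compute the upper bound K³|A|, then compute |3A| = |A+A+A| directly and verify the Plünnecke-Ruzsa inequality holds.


|A| = 6.
Step 1: Compute A + A by enumerating all 36 pairs.
A + A = {-8, -5, -2, 1, 4, 5, 6, 7, 8, 9, 10, 11, 12, 16, 17, 18, 19, 20}, so |A + A| = 18.
Step 2: Doubling constant K = |A + A|/|A| = 18/6 = 18/6 ≈ 3.0000.
Step 3: Plünnecke-Ruzsa gives |3A| ≤ K³·|A| = (3.0000)³ · 6 ≈ 162.0000.
Step 4: Compute 3A = A + A + A directly by enumerating all triples (a,b,c) ∈ A³; |3A| = 34.
Step 5: Check 34 ≤ 162.0000? Yes ✓.

K = 18/6, Plünnecke-Ruzsa bound K³|A| ≈ 162.0000, |3A| = 34, inequality holds.


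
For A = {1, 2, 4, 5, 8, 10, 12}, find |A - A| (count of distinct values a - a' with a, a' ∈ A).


A - A = {a - a' : a, a' ∈ A}; |A| = 7.
Bounds: 2|A|-1 ≤ |A - A| ≤ |A|² - |A| + 1, i.e. 13 ≤ |A - A| ≤ 43.
Note: 0 ∈ A - A always (from a - a). The set is symmetric: if d ∈ A - A then -d ∈ A - A.
Enumerate nonzero differences d = a - a' with a > a' (then include -d):
Positive differences: {1, 2, 3, 4, 5, 6, 7, 8, 9, 10, 11}
Full difference set: {0} ∪ (positive diffs) ∪ (negative diffs).
|A - A| = 1 + 2·11 = 23 (matches direct enumeration: 23).

|A - A| = 23
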